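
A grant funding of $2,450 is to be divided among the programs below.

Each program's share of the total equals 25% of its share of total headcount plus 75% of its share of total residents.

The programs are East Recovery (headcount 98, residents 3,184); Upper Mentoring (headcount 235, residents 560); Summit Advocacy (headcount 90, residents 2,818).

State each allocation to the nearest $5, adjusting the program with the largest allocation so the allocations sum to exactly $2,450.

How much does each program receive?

East Recovery: $1,035 · Upper Mentoring: $495 · Summit Advocacy: $920

Headcount total 423; residents total 6,562.
Composite weights (25% headcount + 75% residents): East Recovery 0.4218; Upper Mentoring 0.2029; Summit Advocacy 0.3753.
Unrounded shares: East Recovery 1,033.49; Upper Mentoring 497.09; Summit Advocacy 919.42.
Rounded to nearest $5: East Recovery $1,035; Upper Mentoring $495; Summit Advocacy $920. Sum = $2,450.
Sum already equals the total — no adjustment.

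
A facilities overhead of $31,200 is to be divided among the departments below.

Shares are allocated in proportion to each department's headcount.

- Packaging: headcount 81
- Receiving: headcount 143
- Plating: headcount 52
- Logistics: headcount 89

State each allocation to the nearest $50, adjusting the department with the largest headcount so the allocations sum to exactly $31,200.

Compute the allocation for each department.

Packaging: $6,900 · Receiving: $12,250 · Plating: $4,450 · Logistics: $7,600

Total headcount = 81 + 143 + 52 + 89 = 365.
Pro-rata amounts: Packaging 6,923.84; Receiving 12,223.56; Plating 4,444.93; Logistics 7,607.67.
At nearest $50: Packaging $6,900; Receiving $12,200; Plating $4,450; Logistics $7,600. Sum = $31,150.
Difference $31,200 − $31,150 = +$50 applied to largest headcount (Receiving): Receiving becomes $12,250.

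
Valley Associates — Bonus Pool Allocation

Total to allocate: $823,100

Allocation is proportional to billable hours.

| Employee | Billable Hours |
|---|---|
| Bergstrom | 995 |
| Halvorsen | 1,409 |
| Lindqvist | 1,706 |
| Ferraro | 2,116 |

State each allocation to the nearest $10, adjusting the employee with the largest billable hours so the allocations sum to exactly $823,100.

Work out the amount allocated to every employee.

Bergstrom: $131,540; Halvorsen: $186,270; Lindqvist: $225,540; Ferraro: $279,750

Billable hours total: 6,226.
Pro-rata amounts: Bergstrom 995/6,226 × $823,100 = 131,542.64; Halvorsen 1,409/6,226 × $823,100 = 186,274.96; Lindqvist 1,706/6,226 × $823,100 = 225,539.45; Ferraro 2,116/6,226 × $823,100 = 279,742.95.
At nearest $10: Bergstrom $131,540; Halvorsen $186,270; Lindqvist $225,540; Ferraro $279,740. Sum = $823,090.
Difference $823,100 − $823,090 = +$10 applied to largest billable hours (Ferraro): Ferraro becomes $279,750.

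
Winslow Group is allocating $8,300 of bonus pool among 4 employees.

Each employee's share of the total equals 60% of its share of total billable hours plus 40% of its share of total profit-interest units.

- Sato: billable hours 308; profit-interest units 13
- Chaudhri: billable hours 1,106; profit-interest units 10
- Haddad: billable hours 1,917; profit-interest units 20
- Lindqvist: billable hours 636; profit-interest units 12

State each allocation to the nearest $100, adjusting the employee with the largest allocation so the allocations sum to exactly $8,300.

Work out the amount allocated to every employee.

Sato: $1,200; Chaudhri: $2,000; Haddad: $3,600; Lindqvist: $1,500

Billable hours total 3,967; profit-interest units total 55.
Blended shares (60% billable hours + 40% profit-interest units): Sato 0.1411; Chaudhri 0.2400; Haddad 0.4354; Lindqvist 0.1835.
Unrounded shares: Sato 1,171.38; Chaudhri 1,992.06; Haddad 3,613.79; Lindqvist 1,522.77.
At nearest $100: Sato $1,200; Chaudhri $2,000; Haddad $3,600; Lindqvist $1,500. Sum = $8,300.
No rounding difference to absorb.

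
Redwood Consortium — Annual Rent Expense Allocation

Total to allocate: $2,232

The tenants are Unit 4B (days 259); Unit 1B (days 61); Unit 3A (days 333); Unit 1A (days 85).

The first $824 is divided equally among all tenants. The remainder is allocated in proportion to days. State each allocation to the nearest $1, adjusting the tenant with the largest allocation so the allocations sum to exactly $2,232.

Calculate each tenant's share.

Unit 4B: $700; Unit 1B: $322; Unit 3A: $842; Unit 1A: $368

$824 shared equally gives $206 per tenant.
Remainder $1,408 by days (total 738): Unit 4B 494.14 → $494; Unit 1B 116.38 → $116; Unit 3A 635.32 → $635; Unit 1A 162.17 → $162.
Rounding difference +$1 on remainder applied to Unit 3A.
Totals: Unit 4B $206 + $494 = $700; Unit 1B $206 + $116 = $322; Unit 3A $206 + $636 = $842; Unit 1A $206 + $162 = $368.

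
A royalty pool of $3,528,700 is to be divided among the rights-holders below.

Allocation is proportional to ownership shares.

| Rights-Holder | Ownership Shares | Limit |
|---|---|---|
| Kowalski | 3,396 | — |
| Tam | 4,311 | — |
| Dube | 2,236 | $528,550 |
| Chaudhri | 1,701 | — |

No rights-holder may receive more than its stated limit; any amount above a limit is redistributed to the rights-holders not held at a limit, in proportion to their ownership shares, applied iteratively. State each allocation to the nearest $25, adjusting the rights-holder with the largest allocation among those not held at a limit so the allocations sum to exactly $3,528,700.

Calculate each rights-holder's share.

Kowalski: $1,082,950; Tam: $1,374,750; Dube: $528,550; Chaudhri: $542,450

Combined ownership shares = 11,644.
Proportional shares (ignoring caps): Kowalski 1,029,153.66; Tam 1,306,443.29; Dube 677,617.07; Chaudhri 515,485.98.
Cap binds for Dube ($528,550); remaining pool $3,000,150 reallocated over remaining ownership shares 9,408.
Remaining shares: Kowalski 1,082,962.31 → $1,082,950; Tam 1,374,749.86 → $1,374,750; Chaudhri 542,437.83 → $542,450.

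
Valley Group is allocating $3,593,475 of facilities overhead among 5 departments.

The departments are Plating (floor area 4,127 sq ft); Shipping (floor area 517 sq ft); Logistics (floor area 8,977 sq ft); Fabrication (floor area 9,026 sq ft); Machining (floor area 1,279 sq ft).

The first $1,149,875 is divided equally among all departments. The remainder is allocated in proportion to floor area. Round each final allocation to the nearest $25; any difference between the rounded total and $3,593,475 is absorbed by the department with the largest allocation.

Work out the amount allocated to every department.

Plating: $651,475 | Shipping: $282,775 | Logistics: $1,146,800 | Fabrication: $1,151,825 | Machining: $360,600

Equal tier: $1,149,875 ÷ 5 = $229,975 apiece.
Remainder $2,443,600 by floor area (total 23,926): Plating 421,497.00 → $421,500; Shipping 52,802.02 → $52,800; Logistics 916,835.12 → $916,825; Fabrication 921,839.57 → $921,850; Machining 130,626.28 → $130,625.
Totals: Plating $229,975 + $421,500 = $651,475; Shipping $229,975 + $52,800 = $282,775; Logistics $229,975 + $916,825 = $1,146,800; Fabrication $229,975 + $921,850 = $1,151,825; Machining $229,975 + $130,625 = $360,600.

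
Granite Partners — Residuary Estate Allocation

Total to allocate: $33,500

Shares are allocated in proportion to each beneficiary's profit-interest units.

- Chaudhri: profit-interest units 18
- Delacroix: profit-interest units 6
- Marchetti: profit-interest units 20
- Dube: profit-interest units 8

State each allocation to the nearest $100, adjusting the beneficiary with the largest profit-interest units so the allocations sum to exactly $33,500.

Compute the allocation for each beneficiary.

Combined profit-interest units = 52.
Raw shares: Chaudhri 18/52 × $33,500 = 11,596.15; Delacroix 6/52 × $33,500 = 3,865.38; Marchetti 20/52 × $33,500 = 12,884.62; Dube 8/52 × $33,500 = 5,153.85.
Rounded to nearest $100: Chaudhri $11,600; Delacroix $3,900; Marchetti $12,900; Dube $5,200. Sum = $33,600.
Difference $33,500 − $33,600 = −$100 applied to largest profit-interest units (Marchetti): Marchetti becomes $12,800.

Chaudhri: $11,600 · Delacroix: $3,900 · Marchetti: $12,800 · Dube: $5,200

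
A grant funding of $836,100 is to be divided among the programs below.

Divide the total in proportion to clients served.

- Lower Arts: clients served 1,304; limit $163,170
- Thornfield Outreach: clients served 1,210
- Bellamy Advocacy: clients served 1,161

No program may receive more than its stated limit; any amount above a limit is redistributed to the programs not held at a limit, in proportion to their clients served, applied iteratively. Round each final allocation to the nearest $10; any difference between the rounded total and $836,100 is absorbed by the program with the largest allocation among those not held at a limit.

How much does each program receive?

Lower Arts: $163,170 | Thornfield Outreach: $343,420 | Bellamy Advocacy: $329,510

Combined clients served = 3,675.
Unconstrained shares: Lower Arts 296,673.31; Thornfield Outreach 275,287.35; Bellamy Advocacy 264,139.35.
Held at cap: Lower Arts ($163,170); balance $672,930 reallocated over remaining clients served 2,371.
Shares after redistribution: Thornfield Outreach 343,418.52 → $343,420; Bellamy Advocacy 329,511.48 → $329,510.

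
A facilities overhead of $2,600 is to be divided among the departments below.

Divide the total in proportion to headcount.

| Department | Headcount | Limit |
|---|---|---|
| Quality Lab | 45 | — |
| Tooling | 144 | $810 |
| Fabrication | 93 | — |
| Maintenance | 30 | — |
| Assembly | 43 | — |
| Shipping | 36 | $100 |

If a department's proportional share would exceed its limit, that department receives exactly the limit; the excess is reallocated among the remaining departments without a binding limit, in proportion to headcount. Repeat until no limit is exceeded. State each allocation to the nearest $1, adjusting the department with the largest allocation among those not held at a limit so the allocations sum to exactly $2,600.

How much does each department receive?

Total headcount = 391.
Proportional shares (ignoring caps): Quality Lab 299.23; Tooling 957.54; Fabrication 618.41; Maintenance 199.49; Assembly 285.93; Shipping 239.39.
Capped: Tooling ($810), Shipping ($100); balance $1,690 reallocated over remaining headcount 211.
Shares after redistribution: Quality Lab 360.43 → $360; Fabrication 744.88 → $745; Maintenance 240.28 → $240; Assembly 344.41 → $344.
Rounding difference +$1 applied to Fabrication → $746.

Quality Lab: $360 | Tooling: $810 | Fabrication: $746 | Maintenance: $240 | Assembly: $344 | Shipping: $100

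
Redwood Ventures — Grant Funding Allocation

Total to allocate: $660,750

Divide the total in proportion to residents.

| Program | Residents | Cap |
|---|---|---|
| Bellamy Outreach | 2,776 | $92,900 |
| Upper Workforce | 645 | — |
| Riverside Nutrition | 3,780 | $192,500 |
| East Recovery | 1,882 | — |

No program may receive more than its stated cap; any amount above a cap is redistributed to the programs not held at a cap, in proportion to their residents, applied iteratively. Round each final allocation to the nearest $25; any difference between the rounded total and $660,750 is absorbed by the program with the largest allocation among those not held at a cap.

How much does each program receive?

Bellamy Outreach: $92,900 | Upper Workforce: $95,800 | Riverside Nutrition: $192,500 | East Recovery: $279,550

Total residents = 9,083.
Proportional shares (ignoring caps): Bellamy Outreach 201,942.31; Upper Workforce 46,921.03; Riverside Nutrition 274,979.08; East Recovery 136,907.57.
Capped: Bellamy Outreach ($92,900), Riverside Nutrition ($192,500); balance $375,350 reallocated over remaining residents 2,527.
Redistributed shares: Upper Workforce 95,805.60 → $95,800; East Recovery 279,544.40 → $279,550.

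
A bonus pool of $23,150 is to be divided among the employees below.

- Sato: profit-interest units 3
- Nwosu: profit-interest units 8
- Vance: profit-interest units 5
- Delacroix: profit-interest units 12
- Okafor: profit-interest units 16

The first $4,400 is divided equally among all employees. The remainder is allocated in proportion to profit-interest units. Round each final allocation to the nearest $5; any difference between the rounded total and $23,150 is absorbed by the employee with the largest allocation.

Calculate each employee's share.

Equal tier: $4,400 ÷ 5 = $880 apiece.
Remainder $18,750 by profit-interest units (total 44): Sato 1,278.41 → $1,280; Nwosu 3,409.09 → $3,410; Vance 2,130.68 → $2,130; Delacroix 5,113.64 → $5,115; Okafor 6,818.18 → $6,820.
Rounding difference −$5 on remainder applied to Okafor.
Totals: Sato $880 + $1,280 = $2,160; Nwosu $880 + $3,410 = $4,290; Vance $880 + $2,130 = $3,010; Delacroix $880 + $5,115 = $5,995; Okafor $880 + $6,815 = $7,695.

Sato: $2,160; Nwosu: $4,290; Vance: $3,010; Delacroix: $5,995; Okafor: $7,695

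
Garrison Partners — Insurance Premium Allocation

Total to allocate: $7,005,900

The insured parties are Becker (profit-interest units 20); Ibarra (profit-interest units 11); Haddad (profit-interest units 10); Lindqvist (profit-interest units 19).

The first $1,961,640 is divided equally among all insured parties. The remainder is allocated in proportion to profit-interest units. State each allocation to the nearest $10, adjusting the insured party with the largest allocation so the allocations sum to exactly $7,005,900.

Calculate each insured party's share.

Becker: $2,171,830 · Ibarra: $1,415,190 · Haddad: $1,331,120 · Lindqvist: $2,087,760

$1,961,640 shared equally gives $490,410 per insured party.
Remainder $5,044,260 by profit-interest units (total 60): Becker 1,681,420.00 → $1,681,420; Ibarra 924,781.00 → $924,780; Haddad 840,710.00 → $840,710; Lindqvist 1,597,349.00 → $1,597,350.
Totals: Becker $490,410 + $1,681,420 = $2,171,830; Ibarra $490,410 + $924,780 = $1,415,190; Haddad $490,410 + $840,710 = $1,331,120; Lindqvist $490,410 + $1,597,350 = $2,087,760.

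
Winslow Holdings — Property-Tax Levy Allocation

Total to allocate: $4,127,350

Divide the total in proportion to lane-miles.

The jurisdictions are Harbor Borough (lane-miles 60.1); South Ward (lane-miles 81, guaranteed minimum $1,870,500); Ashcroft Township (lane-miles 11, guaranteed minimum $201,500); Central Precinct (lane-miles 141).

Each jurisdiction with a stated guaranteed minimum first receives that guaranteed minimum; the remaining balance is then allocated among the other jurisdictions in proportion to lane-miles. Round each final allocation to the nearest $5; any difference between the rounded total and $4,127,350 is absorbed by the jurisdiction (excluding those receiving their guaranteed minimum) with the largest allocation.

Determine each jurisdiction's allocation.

Fund the minimums — South Ward $1,870,500; Ashcroft Township $201,500. Remaining pool $2,055,350.
Remaining pool split over remaining lane-miles 201.1: Harbor Borough 614,254.28 → $614,255; Central Precinct 1,441,095.72 → $1,441,095.

Harbor Borough: $614,255 · South Ward: $1,870,500 · Ashcroft Township: $201,500 · Central Precinct: $1,441,095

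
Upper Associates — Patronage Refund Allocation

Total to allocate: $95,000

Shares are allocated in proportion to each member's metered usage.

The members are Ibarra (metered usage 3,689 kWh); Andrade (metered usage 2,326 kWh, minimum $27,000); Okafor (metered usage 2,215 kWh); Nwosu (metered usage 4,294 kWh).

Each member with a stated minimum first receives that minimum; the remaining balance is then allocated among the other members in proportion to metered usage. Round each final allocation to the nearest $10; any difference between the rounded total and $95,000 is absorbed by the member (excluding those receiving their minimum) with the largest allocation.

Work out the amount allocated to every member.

Ibarra: $24,600 | Andrade: $27,000 | Okafor: $14,770 | Nwosu: $28,630

Minimums first: Andrade $27,000. Residual $68,000.
Residual split over remaining metered usage 10,198: Ibarra 24,598.16 → $24,600; Okafor 14,769.56 → $14,770; Nwosu 28,632.28 → $28,630.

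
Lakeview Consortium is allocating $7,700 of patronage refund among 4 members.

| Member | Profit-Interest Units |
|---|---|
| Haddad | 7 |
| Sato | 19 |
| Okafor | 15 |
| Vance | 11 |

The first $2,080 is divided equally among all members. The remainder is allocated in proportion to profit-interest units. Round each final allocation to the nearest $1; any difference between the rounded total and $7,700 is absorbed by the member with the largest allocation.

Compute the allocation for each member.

First tranche $2,080 split equally: $520 each.
Remainder $5,620 by profit-interest units (total 52): Haddad 756.54 → $757; Sato 2,053.46 → $2,053; Okafor 1,621.15 → $1,621; Vance 1,188.85 → $1,189.
Totals: Haddad $520 + $757 = $1,277; Sato $520 + $2,053 = $2,573; Okafor $520 + $1,621 = $2,141; Vance $520 + $1,189 = $1,709.

Haddad: $1,277; Sato: $2,573; Okafor: $2,141; Vance: $1,709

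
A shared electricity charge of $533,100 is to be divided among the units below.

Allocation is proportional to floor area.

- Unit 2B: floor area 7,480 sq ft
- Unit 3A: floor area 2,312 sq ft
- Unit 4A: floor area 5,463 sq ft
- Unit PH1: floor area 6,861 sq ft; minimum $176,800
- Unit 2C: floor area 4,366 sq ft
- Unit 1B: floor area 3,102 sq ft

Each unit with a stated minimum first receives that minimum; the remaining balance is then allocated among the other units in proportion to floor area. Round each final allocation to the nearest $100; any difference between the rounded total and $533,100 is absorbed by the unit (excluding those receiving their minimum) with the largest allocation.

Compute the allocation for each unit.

Unit 2B: $117,200 | Unit 3A: $36,300 | Unit 4A: $85,700 | Unit PH1: $176,800 | Unit 2C: $68,500 | Unit 1B: $48,600

Guaranteed amounts: Unit PH1 $176,800. Residual $356,300.
Residual split over remaining floor area 22,723: Unit 2B 117,287.51 → $117,300; Unit 3A 36,252.50 → $36,300; Unit 4A 85,660.65 → $85,700; Unit 2C 68,459.53 → $68,500; Unit 1B 48,639.82 → $48,600.
Rounding difference −$100 applied to Unit 2B → $117,200.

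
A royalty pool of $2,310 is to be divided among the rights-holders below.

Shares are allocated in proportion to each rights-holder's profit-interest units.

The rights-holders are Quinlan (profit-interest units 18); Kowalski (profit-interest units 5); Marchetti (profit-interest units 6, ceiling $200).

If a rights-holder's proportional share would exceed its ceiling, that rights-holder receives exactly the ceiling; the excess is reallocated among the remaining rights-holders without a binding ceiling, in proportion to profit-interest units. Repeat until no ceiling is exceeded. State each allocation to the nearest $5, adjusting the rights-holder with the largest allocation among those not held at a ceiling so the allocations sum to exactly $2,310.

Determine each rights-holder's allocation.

Total profit-interest units = 29.
Proportional shares (ignoring caps): Quinlan 1,433.79; Kowalski 398.28; Marchetti 477.93.
Capped: Marchetti ($200); residual $2,110 reallocated over remaining profit-interest units 23.
Remaining shares: Quinlan 1,651.30 → $1,650; Kowalski 458.70 → $460.

Quinlan: $1,650; Kowalski: $460; Marchetti: $200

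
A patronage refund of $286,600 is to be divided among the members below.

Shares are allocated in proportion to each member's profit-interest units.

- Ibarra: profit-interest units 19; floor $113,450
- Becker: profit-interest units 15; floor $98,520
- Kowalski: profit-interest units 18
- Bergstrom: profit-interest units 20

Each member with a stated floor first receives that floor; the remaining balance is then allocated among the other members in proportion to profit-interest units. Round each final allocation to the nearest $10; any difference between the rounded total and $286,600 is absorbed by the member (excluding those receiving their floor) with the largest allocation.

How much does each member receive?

Ibarra: $113,450 · Becker: $98,520 · Kowalski: $35,350 · Bergstrom: $39,280

Fund the minimums — Ibarra $113,450; Becker $98,520. Remaining pool $74,630.
Remaining pool split over remaining profit-interest units 38: Kowalski 35,351.05 → $35,350; Bergstrom 39,278.95 → $39,280.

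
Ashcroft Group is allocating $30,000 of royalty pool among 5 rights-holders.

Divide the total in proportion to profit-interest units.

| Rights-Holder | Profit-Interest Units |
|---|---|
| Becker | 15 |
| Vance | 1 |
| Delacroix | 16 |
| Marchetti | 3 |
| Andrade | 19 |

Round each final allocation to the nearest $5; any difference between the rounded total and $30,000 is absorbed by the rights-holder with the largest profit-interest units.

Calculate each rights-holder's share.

Profit-interest units total: 15 + 1 + 16 + 3 + 19 = 54.
Unrounded shares: Becker 8,333.33; Vance 555.56; Delacroix 8,888.89; Marchetti 1,666.67; Andrade 10,555.56.
At nearest $5: Becker $8,335; Vance $555; Delacroix $8,890; Marchetti $1,665; Andrade $10,555. Sum = $30,000.
Rounded total matches; no reconciliation needed.

Becker: $8,335 | Vance: $555 | Delacroix: $8,890 | Marchetti: $1,665 | Andrade: $10,555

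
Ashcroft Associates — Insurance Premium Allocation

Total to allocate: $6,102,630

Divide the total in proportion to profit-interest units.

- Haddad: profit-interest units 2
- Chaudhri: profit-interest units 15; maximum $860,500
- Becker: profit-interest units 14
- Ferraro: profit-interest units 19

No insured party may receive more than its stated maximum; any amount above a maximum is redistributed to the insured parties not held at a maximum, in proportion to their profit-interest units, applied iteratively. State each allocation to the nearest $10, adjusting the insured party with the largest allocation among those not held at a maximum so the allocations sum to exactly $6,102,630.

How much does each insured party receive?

Profit-interest units total: 50.
Unconstrained shares: Haddad 244,105.20; Chaudhri 1,830,789.00; Becker 1,708,736.40; Ferraro 2,318,999.40.
Cap binds for Chaudhri ($860,500); balance $5,242,130 reallocated over remaining profit-interest units 35.
Redistributed shares: Haddad 299,550.29 → $299,550; Becker 2,096,852.00 → $2,096,850; Ferraro 2,845,727.71 → $2,845,730.

Haddad: $299,550 | Chaudhri: $860,500 | Becker: $2,096,850 | Ferraro: $2,845,730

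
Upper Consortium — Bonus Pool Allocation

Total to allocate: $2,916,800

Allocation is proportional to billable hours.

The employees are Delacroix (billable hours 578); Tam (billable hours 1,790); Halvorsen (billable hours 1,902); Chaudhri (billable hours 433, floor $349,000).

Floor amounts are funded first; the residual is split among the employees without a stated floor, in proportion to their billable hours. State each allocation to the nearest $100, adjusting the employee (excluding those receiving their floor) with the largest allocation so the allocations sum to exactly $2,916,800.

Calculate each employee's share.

Delacroix: $347,600 · Tam: $1,076,400 · Halvorsen: $1,143,800 · Chaudhri: $349,000

Fund the minimums — Chaudhri $349,000. Residual $2,567,800.
Residual split over remaining billable hours 4,270: Delacroix 347,585.11 → $347,600; Tam 1,076,431.38 → $1,076,400; Halvorsen 1,143,783.51 → $1,143,800.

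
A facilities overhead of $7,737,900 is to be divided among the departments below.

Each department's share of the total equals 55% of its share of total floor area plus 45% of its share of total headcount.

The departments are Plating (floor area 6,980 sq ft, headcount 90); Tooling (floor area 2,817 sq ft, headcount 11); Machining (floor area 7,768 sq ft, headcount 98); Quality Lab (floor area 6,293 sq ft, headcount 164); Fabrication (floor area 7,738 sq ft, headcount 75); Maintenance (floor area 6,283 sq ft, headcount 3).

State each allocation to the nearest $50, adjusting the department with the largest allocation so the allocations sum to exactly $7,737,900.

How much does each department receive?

Totals — floor area 37,879, headcount 441.
Combined weights (55% floor area + 45% headcount): Plating 0.1932; Tooling 0.0521; Machining 0.2128; Quality Lab 0.2587; Fabrication 0.1889; Maintenance 0.0943.
Proportional shares: Plating 1,494,852.15; Tooling 403,354.29; Machining 1,646,553.38; Quality Lab 2,001,955.58; Fabrication 1,461,578.99; Maintenance 729,605.61.
At nearest $50: Plating $1,494,850; Tooling $403,350; Machining $1,646,550; Quality Lab $2,001,950; Fabrication $1,461,600; Maintenance $729,600. Sum = $7,737,900.
No rounding difference to absorb.

Plating: $1,494,850 | Tooling: $403,350 | Machining: $1,646,550 | Quality Lab: $2,001,950 | Fabrication: $1,461,600 | Maintenance: $729,600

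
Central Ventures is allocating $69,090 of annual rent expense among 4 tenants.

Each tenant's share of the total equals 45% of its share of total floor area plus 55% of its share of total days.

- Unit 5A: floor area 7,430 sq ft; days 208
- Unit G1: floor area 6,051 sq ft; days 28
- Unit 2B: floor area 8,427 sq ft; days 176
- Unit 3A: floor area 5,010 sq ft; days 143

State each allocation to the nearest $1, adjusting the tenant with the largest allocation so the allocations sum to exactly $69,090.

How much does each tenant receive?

Floor area total 26,918; days total 555.
Combined weights (45% floor area + 55% days): Unit 5A 0.3303; Unit G1 0.1289; Unit 2B 0.3153; Unit 3A 0.2255.
Unrounded shares: Unit 5A 22,822.96; Unit G1 8,906.04; Unit 2B 21,783.54; Unit 3A 15,577.45.
At nearest $1: Unit 5A $22,823; Unit G1 $8,906; Unit 2B $21,784; Unit 3A $15,577. Sum = $69,090.
Rounded total matches; no reconciliation needed.

Unit 5A: $22,823; Unit G1: $8,906; Unit 2B: $21,784; Unit 3A: $15,577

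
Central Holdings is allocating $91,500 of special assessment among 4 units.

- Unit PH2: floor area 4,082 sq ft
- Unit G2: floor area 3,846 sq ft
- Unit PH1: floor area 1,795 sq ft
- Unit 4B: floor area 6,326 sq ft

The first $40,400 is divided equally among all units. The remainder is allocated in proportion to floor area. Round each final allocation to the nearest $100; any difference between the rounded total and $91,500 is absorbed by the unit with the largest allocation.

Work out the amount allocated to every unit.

Unit PH2: $23,100 | Unit G2: $22,300 | Unit PH1: $15,800 | Unit 4B: $30,300

$40,400 shared equally gives $10,100 per unit.
Remainder $51,100 by floor area (total 16,049): Unit PH2 12,997.08 → $13,000; Unit G2 12,245.66 → $12,200; Unit PH1 5,715.28 → $5,700; Unit 4B 20,141.98 → $20,100.
Rounding difference +$100 on remainder applied to Unit 4B.
Totals: Unit PH2 $10,100 + $13,000 = $23,100; Unit G2 $10,100 + $12,200 = $22,300; Unit PH1 $10,100 + $5,700 = $15,800; Unit 4B $10,100 + $20,200 = $30,300.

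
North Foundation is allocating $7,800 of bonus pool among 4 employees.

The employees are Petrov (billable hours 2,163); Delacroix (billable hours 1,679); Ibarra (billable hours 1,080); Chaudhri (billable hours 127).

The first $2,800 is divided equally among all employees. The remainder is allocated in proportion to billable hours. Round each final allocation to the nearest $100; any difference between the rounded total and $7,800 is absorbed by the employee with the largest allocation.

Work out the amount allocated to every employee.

Petrov: $2,800; Delacroix: $2,400; Ibarra: $1,800; Chaudhri: $800

Equal tier: $2,800 ÷ 4 = $700 apiece.
Remainder $5,000 by billable hours (total 5,049): Petrov 2,142.01 → $2,100; Delacroix 1,662.71 → $1,700; Ibarra 1,069.52 → $1,100; Chaudhri 125.77 → $100.
Totals: Petrov $700 + $2,100 = $2,800; Delacroix $700 + $1,700 = $2,400; Ibarra $700 + $1,100 = $1,800; Chaudhri $700 + $100 = $800.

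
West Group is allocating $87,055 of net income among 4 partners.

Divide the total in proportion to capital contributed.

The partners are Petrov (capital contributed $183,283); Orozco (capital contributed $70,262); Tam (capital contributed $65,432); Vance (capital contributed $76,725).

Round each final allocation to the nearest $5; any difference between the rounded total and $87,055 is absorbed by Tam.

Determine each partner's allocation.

Sum of capital contributed: 395,702.
Pro-rata amounts: Petrov 183,283/395,702 × $87,055 = 40,322.52; Orozco 70,262/395,702 × $87,055 = 15,457.74; Tam 65,432/395,702 × $87,055 = 14,395.13; Vance 76,725/395,702 × $87,055 = 16,879.61.
Rounded to nearest $5: Petrov $40,325; Orozco $15,460; Tam $14,395; Vance $16,880. Sum = $87,060.
Difference $87,055 − $87,060 = −$5 applied to Tam: Tam becomes $14,390.

Petrov: $40,325 · Orozco: $15,460 · Tam: $14,390 · Vance: $16,880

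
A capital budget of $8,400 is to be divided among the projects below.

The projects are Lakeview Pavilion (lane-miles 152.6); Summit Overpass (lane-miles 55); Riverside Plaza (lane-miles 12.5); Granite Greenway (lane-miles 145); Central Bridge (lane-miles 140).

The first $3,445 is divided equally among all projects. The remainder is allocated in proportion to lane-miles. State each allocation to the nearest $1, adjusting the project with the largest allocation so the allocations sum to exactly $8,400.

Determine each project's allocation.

Lakeview Pavilion: $2,186 · Summit Overpass: $1,229 · Riverside Plaza: $812 · Granite Greenway: $2,111 · Central Bridge: $2,062

$3,445 shared equally gives $689 per project.
Remainder $4,955 by lane-miles (total 505.1): Lakeview Pavilion 1,497.00 → $1,497; Summit Overpass 539.55 → $540; Riverside Plaza 122.62 → $123; Granite Greenway 1,422.44 → $1,422; Central Bridge 1,373.39 → $1,373.
Totals: Lakeview Pavilion $689 + $1,497 = $2,186; Summit Overpass $689 + $540 = $1,229; Riverside Plaza $689 + $123 = $812; Granite Greenway $689 + $1,422 = $2,111; Central Bridge $689 + $1,373 = $2,062.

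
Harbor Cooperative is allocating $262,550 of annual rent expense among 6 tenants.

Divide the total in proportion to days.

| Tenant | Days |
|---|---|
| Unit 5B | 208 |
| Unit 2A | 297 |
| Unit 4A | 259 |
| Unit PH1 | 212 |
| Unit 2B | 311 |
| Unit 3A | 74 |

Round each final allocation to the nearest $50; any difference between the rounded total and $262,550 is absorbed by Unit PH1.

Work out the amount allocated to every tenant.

Unit 5B: $40,150 · Unit 2A: $57,300 · Unit 4A: $49,950 · Unit PH1: $40,850 · Unit 2B: $60,000 · Unit 3A: $14,300

Days total: 1,361.
Pro-rata amounts: Unit 5B 208/1,361 × $262,550 = 40,125.20; Unit 2A 297/1,361 × $262,550 = 57,294.16; Unit 4A 259/1,361 × $262,550 = 49,963.59; Unit PH1 212/1,361 × $262,550 = 40,896.84; Unit 2B 311/1,361 × $262,550 = 59,994.89; Unit 3A 74/1,361 × $262,550 = 14,275.31.
Rounded to nearest $50: Unit 5B $40,150; Unit 2A $57,300; Unit 4A $49,950; Unit PH1 $40,900; Unit 2B $60,000; Unit 3A $14,300. Sum = $262,600.
Difference $262,550 − $262,600 = −$50 applied to Unit PH1: Unit PH1 becomes $40,850.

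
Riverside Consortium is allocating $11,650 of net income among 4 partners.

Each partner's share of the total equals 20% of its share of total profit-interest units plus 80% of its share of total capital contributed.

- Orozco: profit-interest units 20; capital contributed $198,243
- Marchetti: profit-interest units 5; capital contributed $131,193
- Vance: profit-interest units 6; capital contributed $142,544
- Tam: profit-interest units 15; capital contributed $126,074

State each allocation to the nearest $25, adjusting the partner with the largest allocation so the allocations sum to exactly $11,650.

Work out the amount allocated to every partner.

Totals — profit-interest units 46, capital contributed 598,054.
Blended shares (20% profit-interest units + 80% capital contributed): Orozco 0.3521; Marchetti 0.1972; Vance 0.2168; Tam 0.2339.
Pro-rata amounts: Orozco 4,102.44; Marchetti 2,297.76; Vance 2,525.30; Tam 2,724.50.
At nearest $25: Orozco $4,100; Marchetti $2,300; Vance $2,525; Tam $2,725. Sum = $11,650.
No rounding difference to absorb.

Orozco: $4,100 | Marchetti: $2,300 | Vance: $2,525 | Tam: $2,725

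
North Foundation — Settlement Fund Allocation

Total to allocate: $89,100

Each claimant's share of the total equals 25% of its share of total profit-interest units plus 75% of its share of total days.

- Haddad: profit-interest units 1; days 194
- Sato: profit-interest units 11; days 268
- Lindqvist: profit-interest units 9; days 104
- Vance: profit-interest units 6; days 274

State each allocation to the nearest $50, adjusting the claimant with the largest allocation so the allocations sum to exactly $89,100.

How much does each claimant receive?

Totals — profit-interest units 27, days 840.
Combined weights (25% profit-interest units + 75% days): Haddad 0.1825; Sato 0.3411; Lindqvist 0.1762; Vance 0.3002.
Unrounded shares: Haddad 16,258.39; Sato 30,395.36; Lindqvist 15,698.57; Vance 26,747.68.
At nearest $50: Haddad $16,250; Sato $30,400; Lindqvist $15,700; Vance $26,750. Sum = $89,100.
No rounding difference to absorb.

Haddad: $16,250 · Sato: $30,400 · Lindqvist: $15,700 · Vance: $26,750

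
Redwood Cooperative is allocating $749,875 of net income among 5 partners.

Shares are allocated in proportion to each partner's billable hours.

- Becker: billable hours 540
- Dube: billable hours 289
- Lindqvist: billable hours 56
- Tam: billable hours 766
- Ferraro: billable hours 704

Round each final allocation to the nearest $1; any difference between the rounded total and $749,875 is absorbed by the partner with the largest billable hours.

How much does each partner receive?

Combined billable hours = 2,355.
Pro-rata amounts: Becker 540/2,355 × $749,875 = 171,945.86; Dube 289/2,355 × $749,875 = 92,022.88; Lindqvist 56/2,355 × $749,875 = 17,831.42; Tam 766/2,355 × $749,875 = 243,908.39; Ferraro 704/2,355 × $749,875 = 224,166.45.
After rounding ($1): Becker $171,946; Dube $92,023; Lindqvist $17,831; Tam $243,908; Ferraro $224,166. Sum = $749,874.
Difference $749,875 − $749,874 = +$1 applied to largest billable hours (Tam): Tam becomes $243,909.

Becker: $171,946; Dube: $92,023; Lindqvist: $17,831; Tam: $243,909; Ferraro: $224,166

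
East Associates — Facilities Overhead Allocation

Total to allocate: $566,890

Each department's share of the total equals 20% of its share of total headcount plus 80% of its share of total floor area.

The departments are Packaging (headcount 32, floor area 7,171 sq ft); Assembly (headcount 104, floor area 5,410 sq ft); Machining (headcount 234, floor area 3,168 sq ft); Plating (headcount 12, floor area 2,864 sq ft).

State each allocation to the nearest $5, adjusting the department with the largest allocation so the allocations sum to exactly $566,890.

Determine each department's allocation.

Headcount total 382; floor area total 18,613.
Blended shares (20% headcount + 80% floor area): Packaging 0.3250; Assembly 0.2870; Machining 0.2587; Plating 0.1294.
Proportional shares: Packaging 184,221.46; Assembly 162,683.78; Machining 146,640.83; Plating 73,343.94.
Rounded to nearest $5: Packaging $184,220; Assembly $162,685; Machining $146,640; Plating $73,345. Sum = $566,890.
Rounded total matches; no reconciliation needed.

Packaging: $184,220 · Assembly: $162,685 · Machining: $146,640 · Plating: $73,345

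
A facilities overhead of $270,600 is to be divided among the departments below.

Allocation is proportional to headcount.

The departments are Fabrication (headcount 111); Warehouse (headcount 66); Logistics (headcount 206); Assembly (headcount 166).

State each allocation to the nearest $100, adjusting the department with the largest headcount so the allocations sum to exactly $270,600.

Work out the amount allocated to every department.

Headcount total: 549.
Pro-rata amounts: Fabrication 111/549 × $270,600 = 54,711.48; Warehouse 66/549 × $270,600 = 32,531.15; Logistics 206/549 × $270,600 = 101,536.61; Assembly 166/549 × $270,600 = 81,820.77.
At nearest $100: Fabrication $54,700; Warehouse $32,500; Logistics $101,500; Assembly $81,800. Sum = $270,500.
Difference $270,600 − $270,500 = +$100 applied to largest headcount (Logistics): Logistics becomes $101,600.

Fabrication: $54,700 | Warehouse: $32,500 | Logistics: $101,600 | Assembly: $81,800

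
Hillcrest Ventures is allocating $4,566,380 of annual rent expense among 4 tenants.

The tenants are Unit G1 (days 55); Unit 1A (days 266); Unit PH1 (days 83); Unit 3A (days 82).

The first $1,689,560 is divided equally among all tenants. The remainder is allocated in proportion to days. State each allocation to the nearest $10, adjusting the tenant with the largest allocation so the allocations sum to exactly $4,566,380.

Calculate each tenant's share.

Unit G1: $747,960 | Unit 1A: $1,996,940 | Unit PH1: $913,700 | Unit 3A: $907,780

First tranche $1,689,560 split equally: $422,390 each.
Remainder $2,876,820 by days (total 486): Unit G1 325,566.05 → $325,570; Unit 1A 1,574,555.80 → $1,574,560; Unit PH1 491,308.77 → $491,310; Unit 3A 485,389.38 → $485,390.
Rounding difference −$10 on remainder applied to Unit 1A.
Totals: Unit G1 $422,390 + $325,570 = $747,960; Unit 1A $422,390 + $1,574,550 = $1,996,940; Unit PH1 $422,390 + $491,310 = $913,700; Unit 3A $422,390 + $485,390 = $907,780.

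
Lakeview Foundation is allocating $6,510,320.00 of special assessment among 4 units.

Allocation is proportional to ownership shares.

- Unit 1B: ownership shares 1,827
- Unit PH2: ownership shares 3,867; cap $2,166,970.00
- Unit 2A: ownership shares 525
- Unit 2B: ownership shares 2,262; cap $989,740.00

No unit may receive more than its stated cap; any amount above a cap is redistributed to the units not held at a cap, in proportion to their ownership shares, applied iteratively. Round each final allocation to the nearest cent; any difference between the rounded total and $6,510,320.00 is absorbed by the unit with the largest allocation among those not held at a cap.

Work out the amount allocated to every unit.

Ownership shares total: 8,481.
Proportional shares (ignoring caps): Unit 1B 1,402,470.7747; Unit PH2 2,968,447.9943; Unit 2A 403,008.8433; Unit 2B 1,736,392.3877.
Cap binds for Unit PH2 ($2,166,970.00), Unit 2B ($989,740.00); balance $3,353,610.00 reallocated over remaining ownership shares 2,352.
Redistributed shares: Unit 1B 2,605,036.3393 → $2,605,036.34; Unit 2A 748,573.6607 → $748,573.66.

Unit 1B: $2,605,036.34 | Unit PH2: $2,166,970.00 | Unit 2A: $748,573.66 | Unit 2B: $989,740.00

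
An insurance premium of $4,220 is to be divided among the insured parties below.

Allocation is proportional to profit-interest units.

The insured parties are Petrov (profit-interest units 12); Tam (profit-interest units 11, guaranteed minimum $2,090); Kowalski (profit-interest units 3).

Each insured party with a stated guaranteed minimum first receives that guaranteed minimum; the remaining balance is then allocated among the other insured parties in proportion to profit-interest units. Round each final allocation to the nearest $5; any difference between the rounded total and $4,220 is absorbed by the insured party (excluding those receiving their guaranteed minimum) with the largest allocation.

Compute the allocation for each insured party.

Petrov: $1,705; Tam: $2,090; Kowalski: $425

Minimums first: Tam $2,090. Remaining pool $2,130.
Remaining pool split over remaining profit-interest units 15: Petrov 1,704.00 → $1,705; Kowalski 426.00 → $425.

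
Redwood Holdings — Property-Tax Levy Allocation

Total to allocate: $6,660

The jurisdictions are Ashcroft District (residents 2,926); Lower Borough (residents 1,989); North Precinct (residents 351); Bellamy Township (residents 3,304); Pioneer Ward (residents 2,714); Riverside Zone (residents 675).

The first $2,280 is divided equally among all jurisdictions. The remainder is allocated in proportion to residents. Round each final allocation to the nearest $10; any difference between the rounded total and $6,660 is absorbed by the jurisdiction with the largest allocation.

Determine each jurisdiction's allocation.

$2,280 shared equally gives $380 per jurisdiction.
Remainder $4,380 by residents (total 11,959): Ashcroft District 1,071.65 → $1,070; Lower Borough 728.47 → $730; North Precinct 128.55 → $130; Bellamy Township 1,210.09 → $1,210; Pioneer Ward 994.01 → $990; Riverside Zone 247.22 → $250.
Totals: Ashcroft District $380 + $1,070 = $1,450; Lower Borough $380 + $730 = $1,110; North Precinct $380 + $130 = $510; Bellamy Township $380 + $1,210 = $1,590; Pioneer Ward $380 + $990 = $1,370; Riverside Zone $380 + $250 = $630.

Ashcroft District: $1,450 · Lower Borough: $1,110 · North Precinct: $510 · Bellamy Township: $1,590 · Pioneer Ward: $1,370 · Riverside Zone: $630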